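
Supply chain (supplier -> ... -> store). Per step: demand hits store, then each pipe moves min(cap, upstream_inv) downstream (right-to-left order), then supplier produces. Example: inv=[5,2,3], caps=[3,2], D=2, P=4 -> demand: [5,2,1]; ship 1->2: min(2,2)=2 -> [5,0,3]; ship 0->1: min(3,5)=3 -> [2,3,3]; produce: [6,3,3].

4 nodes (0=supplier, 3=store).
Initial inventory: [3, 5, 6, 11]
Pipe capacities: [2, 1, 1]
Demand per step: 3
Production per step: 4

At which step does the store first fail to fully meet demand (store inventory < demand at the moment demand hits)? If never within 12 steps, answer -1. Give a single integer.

Step 1: demand=3,sold=3 ship[2->3]=1 ship[1->2]=1 ship[0->1]=2 prod=4 -> [5 6 6 9]
Step 2: demand=3,sold=3 ship[2->3]=1 ship[1->2]=1 ship[0->1]=2 prod=4 -> [7 7 6 7]
Step 3: demand=3,sold=3 ship[2->3]=1 ship[1->2]=1 ship[0->1]=2 prod=4 -> [9 8 6 5]
Step 4: demand=3,sold=3 ship[2->3]=1 ship[1->2]=1 ship[0->1]=2 prod=4 -> [11 9 6 3]
Step 5: demand=3,sold=3 ship[2->3]=1 ship[1->2]=1 ship[0->1]=2 prod=4 -> [13 10 6 1]
Step 6: demand=3,sold=1 ship[2->3]=1 ship[1->2]=1 ship[0->1]=2 prod=4 -> [15 11 6 1]
Step 7: demand=3,sold=1 ship[2->3]=1 ship[1->2]=1 ship[0->1]=2 prod=4 -> [17 12 6 1]
Step 8: demand=3,sold=1 ship[2->3]=1 ship[1->2]=1 ship[0->1]=2 prod=4 -> [19 13 6 1]
Step 9: demand=3,sold=1 ship[2->3]=1 ship[1->2]=1 ship[0->1]=2 prod=4 -> [21 14 6 1]
Step 10: demand=3,sold=1 ship[2->3]=1 ship[1->2]=1 ship[0->1]=2 prod=4 -> [23 15 6 1]
Step 11: demand=3,sold=1 ship[2->3]=1 ship[1->2]=1 ship[0->1]=2 prod=4 -> [25 16 6 1]
Step 12: demand=3,sold=1 ship[2->3]=1 ship[1->2]=1 ship[0->1]=2 prod=4 -> [27 17 6 1]
First stockout at step 6

6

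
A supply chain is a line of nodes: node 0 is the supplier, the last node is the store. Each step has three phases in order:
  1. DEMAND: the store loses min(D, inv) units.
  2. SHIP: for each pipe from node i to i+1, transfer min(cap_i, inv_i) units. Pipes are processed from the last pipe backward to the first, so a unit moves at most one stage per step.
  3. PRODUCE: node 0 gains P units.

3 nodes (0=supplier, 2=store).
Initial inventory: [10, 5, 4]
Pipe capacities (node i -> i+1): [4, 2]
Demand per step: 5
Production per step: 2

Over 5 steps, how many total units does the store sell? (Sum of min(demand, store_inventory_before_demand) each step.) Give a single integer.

Answer: 12

Derivation:
Step 1: sold=4 (running total=4) -> [8 7 2]
Step 2: sold=2 (running total=6) -> [6 9 2]
Step 3: sold=2 (running total=8) -> [4 11 2]
Step 4: sold=2 (running total=10) -> [2 13 2]
Step 5: sold=2 (running total=12) -> [2 13 2]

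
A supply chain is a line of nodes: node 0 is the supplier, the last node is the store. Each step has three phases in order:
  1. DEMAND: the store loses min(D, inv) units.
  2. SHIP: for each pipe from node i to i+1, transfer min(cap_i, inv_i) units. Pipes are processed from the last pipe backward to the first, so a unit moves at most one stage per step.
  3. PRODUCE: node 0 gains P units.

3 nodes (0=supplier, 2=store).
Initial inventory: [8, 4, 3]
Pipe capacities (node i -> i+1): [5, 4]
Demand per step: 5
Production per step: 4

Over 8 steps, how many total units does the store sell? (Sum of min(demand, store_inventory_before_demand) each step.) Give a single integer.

Answer: 31

Derivation:
Step 1: sold=3 (running total=3) -> [7 5 4]
Step 2: sold=4 (running total=7) -> [6 6 4]
Step 3: sold=4 (running total=11) -> [5 7 4]
Step 4: sold=4 (running total=15) -> [4 8 4]
Step 5: sold=4 (running total=19) -> [4 8 4]
Step 6: sold=4 (running total=23) -> [4 8 4]
Step 7: sold=4 (running total=27) -> [4 8 4]
Step 8: sold=4 (running total=31) -> [4 8 4]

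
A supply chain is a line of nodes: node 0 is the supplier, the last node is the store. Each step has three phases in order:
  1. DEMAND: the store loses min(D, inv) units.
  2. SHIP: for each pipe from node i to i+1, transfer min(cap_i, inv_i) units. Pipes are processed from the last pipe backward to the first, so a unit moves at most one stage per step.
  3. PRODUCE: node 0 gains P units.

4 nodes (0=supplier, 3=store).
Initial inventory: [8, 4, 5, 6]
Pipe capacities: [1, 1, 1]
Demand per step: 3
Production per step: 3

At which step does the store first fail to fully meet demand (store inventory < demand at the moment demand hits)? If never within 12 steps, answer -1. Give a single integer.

Step 1: demand=3,sold=3 ship[2->3]=1 ship[1->2]=1 ship[0->1]=1 prod=3 -> [10 4 5 4]
Step 2: demand=3,sold=3 ship[2->3]=1 ship[1->2]=1 ship[0->1]=1 prod=3 -> [12 4 5 2]
Step 3: demand=3,sold=2 ship[2->3]=1 ship[1->2]=1 ship[0->1]=1 prod=3 -> [14 4 5 1]
Step 4: demand=3,sold=1 ship[2->3]=1 ship[1->2]=1 ship[0->1]=1 prod=3 -> [16 4 5 1]
Step 5: demand=3,sold=1 ship[2->3]=1 ship[1->2]=1 ship[0->1]=1 prod=3 -> [18 4 5 1]
Step 6: demand=3,sold=1 ship[2->3]=1 ship[1->2]=1 ship[0->1]=1 prod=3 -> [20 4 5 1]
Step 7: demand=3,sold=1 ship[2->3]=1 ship[1->2]=1 ship[0->1]=1 prod=3 -> [22 4 5 1]
Step 8: demand=3,sold=1 ship[2->3]=1 ship[1->2]=1 ship[0->1]=1 prod=3 -> [24 4 5 1]
Step 9: demand=3,sold=1 ship[2->3]=1 ship[1->2]=1 ship[0->1]=1 prod=3 -> [26 4 5 1]
Step 10: demand=3,sold=1 ship[2->3]=1 ship[1->2]=1 ship[0->1]=1 prod=3 -> [28 4 5 1]
Step 11: demand=3,sold=1 ship[2->3]=1 ship[1->2]=1 ship[0->1]=1 prod=3 -> [30 4 5 1]
Step 12: demand=3,sold=1 ship[2->3]=1 ship[1->2]=1 ship[0->1]=1 prod=3 -> [32 4 5 1]
First stockout at step 3

3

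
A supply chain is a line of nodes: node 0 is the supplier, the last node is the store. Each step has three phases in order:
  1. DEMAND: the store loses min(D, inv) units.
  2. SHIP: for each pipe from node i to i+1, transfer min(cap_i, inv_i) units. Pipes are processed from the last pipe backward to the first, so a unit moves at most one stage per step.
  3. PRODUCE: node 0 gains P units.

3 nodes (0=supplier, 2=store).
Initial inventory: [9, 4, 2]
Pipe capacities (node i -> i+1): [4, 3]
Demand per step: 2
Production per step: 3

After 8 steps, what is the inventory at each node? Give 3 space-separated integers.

Step 1: demand=2,sold=2 ship[1->2]=3 ship[0->1]=4 prod=3 -> inv=[8 5 3]
Step 2: demand=2,sold=2 ship[1->2]=3 ship[0->1]=4 prod=3 -> inv=[7 6 4]
Step 3: demand=2,sold=2 ship[1->2]=3 ship[0->1]=4 prod=3 -> inv=[6 7 5]
Step 4: demand=2,sold=2 ship[1->2]=3 ship[0->1]=4 prod=3 -> inv=[5 8 6]
Step 5: demand=2,sold=2 ship[1->2]=3 ship[0->1]=4 prod=3 -> inv=[4 9 7]
Step 6: demand=2,sold=2 ship[1->2]=3 ship[0->1]=4 prod=3 -> inv=[3 10 8]
Step 7: demand=2,sold=2 ship[1->2]=3 ship[0->1]=3 prod=3 -> inv=[3 10 9]
Step 8: demand=2,sold=2 ship[1->2]=3 ship[0->1]=3 prod=3 -> inv=[3 10 10]

3 10 10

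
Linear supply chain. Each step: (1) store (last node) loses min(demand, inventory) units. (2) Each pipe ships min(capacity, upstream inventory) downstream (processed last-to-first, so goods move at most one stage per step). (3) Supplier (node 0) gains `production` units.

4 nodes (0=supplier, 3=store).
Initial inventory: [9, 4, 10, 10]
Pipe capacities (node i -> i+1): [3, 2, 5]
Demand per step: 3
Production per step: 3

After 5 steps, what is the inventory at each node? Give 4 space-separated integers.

Step 1: demand=3,sold=3 ship[2->3]=5 ship[1->2]=2 ship[0->1]=3 prod=3 -> inv=[9 5 7 12]
Step 2: demand=3,sold=3 ship[2->3]=5 ship[1->2]=2 ship[0->1]=3 prod=3 -> inv=[9 6 4 14]
Step 3: demand=3,sold=3 ship[2->3]=4 ship[1->2]=2 ship[0->1]=3 prod=3 -> inv=[9 7 2 15]
Step 4: demand=3,sold=3 ship[2->3]=2 ship[1->2]=2 ship[0->1]=3 prod=3 -> inv=[9 8 2 14]
Step 5: demand=3,sold=3 ship[2->3]=2 ship[1->2]=2 ship[0->1]=3 prod=3 -> inv=[9 9 2 13]

9 9 2 13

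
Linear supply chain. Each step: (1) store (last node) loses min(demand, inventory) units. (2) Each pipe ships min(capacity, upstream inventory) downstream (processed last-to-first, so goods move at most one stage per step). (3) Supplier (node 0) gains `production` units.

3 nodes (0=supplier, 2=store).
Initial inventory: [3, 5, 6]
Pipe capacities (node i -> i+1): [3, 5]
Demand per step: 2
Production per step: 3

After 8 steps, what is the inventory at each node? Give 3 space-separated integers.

Step 1: demand=2,sold=2 ship[1->2]=5 ship[0->1]=3 prod=3 -> inv=[3 3 9]
Step 2: demand=2,sold=2 ship[1->2]=3 ship[0->1]=3 prod=3 -> inv=[3 3 10]
Step 3: demand=2,sold=2 ship[1->2]=3 ship[0->1]=3 prod=3 -> inv=[3 3 11]
Step 4: demand=2,sold=2 ship[1->2]=3 ship[0->1]=3 prod=3 -> inv=[3 3 12]
Step 5: demand=2,sold=2 ship[1->2]=3 ship[0->1]=3 prod=3 -> inv=[3 3 13]
Step 6: demand=2,sold=2 ship[1->2]=3 ship[0->1]=3 prod=3 -> inv=[3 3 14]
Step 7: demand=2,sold=2 ship[1->2]=3 ship[0->1]=3 prod=3 -> inv=[3 3 15]
Step 8: demand=2,sold=2 ship[1->2]=3 ship[0->1]=3 prod=3 -> inv=[3 3 16]

3 3 16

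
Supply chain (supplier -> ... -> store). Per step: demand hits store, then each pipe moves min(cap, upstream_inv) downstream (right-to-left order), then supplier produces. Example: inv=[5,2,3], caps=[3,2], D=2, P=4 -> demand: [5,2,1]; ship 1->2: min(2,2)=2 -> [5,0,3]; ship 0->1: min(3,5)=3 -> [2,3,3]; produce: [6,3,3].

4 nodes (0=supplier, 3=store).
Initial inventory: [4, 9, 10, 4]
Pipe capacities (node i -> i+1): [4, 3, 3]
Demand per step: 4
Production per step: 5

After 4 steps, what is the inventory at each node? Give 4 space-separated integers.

Step 1: demand=4,sold=4 ship[2->3]=3 ship[1->2]=3 ship[0->1]=4 prod=5 -> inv=[5 10 10 3]
Step 2: demand=4,sold=3 ship[2->3]=3 ship[1->2]=3 ship[0->1]=4 prod=5 -> inv=[6 11 10 3]
Step 3: demand=4,sold=3 ship[2->3]=3 ship[1->2]=3 ship[0->1]=4 prod=5 -> inv=[7 12 10 3]
Step 4: demand=4,sold=3 ship[2->3]=3 ship[1->2]=3 ship[0->1]=4 prod=5 -> inv=[8 13 10 3]

8 13 10 3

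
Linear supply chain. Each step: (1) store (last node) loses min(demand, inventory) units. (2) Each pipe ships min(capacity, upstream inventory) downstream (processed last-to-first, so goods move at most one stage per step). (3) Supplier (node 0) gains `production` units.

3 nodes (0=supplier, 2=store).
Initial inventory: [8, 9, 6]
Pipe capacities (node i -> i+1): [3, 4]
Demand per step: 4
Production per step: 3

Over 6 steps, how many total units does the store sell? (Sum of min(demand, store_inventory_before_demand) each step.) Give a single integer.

Answer: 24

Derivation:
Step 1: sold=4 (running total=4) -> [8 8 6]
Step 2: sold=4 (running total=8) -> [8 7 6]
Step 3: sold=4 (running total=12) -> [8 6 6]
Step 4: sold=4 (running total=16) -> [8 5 6]
Step 5: sold=4 (running total=20) -> [8 4 6]
Step 6: sold=4 (running total=24) -> [8 3 6]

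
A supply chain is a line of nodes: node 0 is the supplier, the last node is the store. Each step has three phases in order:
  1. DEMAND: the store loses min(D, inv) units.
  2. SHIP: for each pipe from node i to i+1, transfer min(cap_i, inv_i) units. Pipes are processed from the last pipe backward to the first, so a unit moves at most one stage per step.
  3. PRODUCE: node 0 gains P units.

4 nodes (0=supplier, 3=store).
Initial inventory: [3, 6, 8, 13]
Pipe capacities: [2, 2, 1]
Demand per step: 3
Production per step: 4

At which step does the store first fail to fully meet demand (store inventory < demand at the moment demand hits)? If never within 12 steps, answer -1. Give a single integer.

Step 1: demand=3,sold=3 ship[2->3]=1 ship[1->2]=2 ship[0->1]=2 prod=4 -> [5 6 9 11]
Step 2: demand=3,sold=3 ship[2->3]=1 ship[1->2]=2 ship[0->1]=2 prod=4 -> [7 6 10 9]
Step 3: demand=3,sold=3 ship[2->3]=1 ship[1->2]=2 ship[0->1]=2 prod=4 -> [9 6 11 7]
Step 4: demand=3,sold=3 ship[2->3]=1 ship[1->2]=2 ship[0->1]=2 prod=4 -> [11 6 12 5]
Step 5: demand=3,sold=3 ship[2->3]=1 ship[1->2]=2 ship[0->1]=2 prod=4 -> [13 6 13 3]
Step 6: demand=3,sold=3 ship[2->3]=1 ship[1->2]=2 ship[0->1]=2 prod=4 -> [15 6 14 1]
Step 7: demand=3,sold=1 ship[2->3]=1 ship[1->2]=2 ship[0->1]=2 prod=4 -> [17 6 15 1]
Step 8: demand=3,sold=1 ship[2->3]=1 ship[1->2]=2 ship[0->1]=2 prod=4 -> [19 6 16 1]
Step 9: demand=3,sold=1 ship[2->3]=1 ship[1->2]=2 ship[0->1]=2 prod=4 -> [21 6 17 1]
Step 10: demand=3,sold=1 ship[2->3]=1 ship[1->2]=2 ship[0->1]=2 prod=4 -> [23 6 18 1]
Step 11: demand=3,sold=1 ship[2->3]=1 ship[1->2]=2 ship[0->1]=2 prod=4 -> [25 6 19 1]
Step 12: demand=3,sold=1 ship[2->3]=1 ship[1->2]=2 ship[0->1]=2 prod=4 -> [27 6 20 1]
First stockout at step 7

7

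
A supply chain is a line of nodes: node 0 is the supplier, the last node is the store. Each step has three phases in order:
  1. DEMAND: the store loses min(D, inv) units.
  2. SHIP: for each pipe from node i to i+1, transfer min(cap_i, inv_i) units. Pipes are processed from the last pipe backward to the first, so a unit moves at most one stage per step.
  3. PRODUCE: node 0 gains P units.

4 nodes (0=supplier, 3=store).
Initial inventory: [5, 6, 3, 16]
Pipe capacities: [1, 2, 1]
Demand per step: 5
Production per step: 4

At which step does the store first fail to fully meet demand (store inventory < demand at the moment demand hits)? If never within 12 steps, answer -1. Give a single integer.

Step 1: demand=5,sold=5 ship[2->3]=1 ship[1->2]=2 ship[0->1]=1 prod=4 -> [8 5 4 12]
Step 2: demand=5,sold=5 ship[2->3]=1 ship[1->2]=2 ship[0->1]=1 prod=4 -> [11 4 5 8]
Step 3: demand=5,sold=5 ship[2->3]=1 ship[1->2]=2 ship[0->1]=1 prod=4 -> [14 3 6 4]
Step 4: demand=5,sold=4 ship[2->3]=1 ship[1->2]=2 ship[0->1]=1 prod=4 -> [17 2 7 1]
Step 5: demand=5,sold=1 ship[2->3]=1 ship[1->2]=2 ship[0->1]=1 prod=4 -> [20 1 8 1]
Step 6: demand=5,sold=1 ship[2->3]=1 ship[1->2]=1 ship[0->1]=1 prod=4 -> [23 1 8 1]
Step 7: demand=5,sold=1 ship[2->3]=1 ship[1->2]=1 ship[0->1]=1 prod=4 -> [26 1 8 1]
Step 8: demand=5,sold=1 ship[2->3]=1 ship[1->2]=1 ship[0->1]=1 prod=4 -> [29 1 8 1]
Step 9: demand=5,sold=1 ship[2->3]=1 ship[1->2]=1 ship[0->1]=1 prod=4 -> [32 1 8 1]
Step 10: demand=5,sold=1 ship[2->3]=1 ship[1->2]=1 ship[0->1]=1 prod=4 -> [35 1 8 1]
Step 11: demand=5,sold=1 ship[2->3]=1 ship[1->2]=1 ship[0->1]=1 prod=4 -> [38 1 8 1]
Step 12: demand=5,sold=1 ship[2->3]=1 ship[1->2]=1 ship[0->1]=1 prod=4 -> [41 1 8 1]
First stockout at step 4

4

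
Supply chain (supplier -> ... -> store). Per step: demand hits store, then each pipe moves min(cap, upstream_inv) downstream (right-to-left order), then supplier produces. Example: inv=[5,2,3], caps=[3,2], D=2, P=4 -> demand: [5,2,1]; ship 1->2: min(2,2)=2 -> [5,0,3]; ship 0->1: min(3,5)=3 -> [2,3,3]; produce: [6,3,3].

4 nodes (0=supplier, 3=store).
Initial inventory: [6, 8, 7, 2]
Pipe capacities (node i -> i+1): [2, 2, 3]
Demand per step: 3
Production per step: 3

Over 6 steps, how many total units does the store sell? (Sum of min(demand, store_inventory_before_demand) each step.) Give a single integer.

Step 1: sold=2 (running total=2) -> [7 8 6 3]
Step 2: sold=3 (running total=5) -> [8 8 5 3]
Step 3: sold=3 (running total=8) -> [9 8 4 3]
Step 4: sold=3 (running total=11) -> [10 8 3 3]
Step 5: sold=3 (running total=14) -> [11 8 2 3]
Step 6: sold=3 (running total=17) -> [12 8 2 2]

Answer: 17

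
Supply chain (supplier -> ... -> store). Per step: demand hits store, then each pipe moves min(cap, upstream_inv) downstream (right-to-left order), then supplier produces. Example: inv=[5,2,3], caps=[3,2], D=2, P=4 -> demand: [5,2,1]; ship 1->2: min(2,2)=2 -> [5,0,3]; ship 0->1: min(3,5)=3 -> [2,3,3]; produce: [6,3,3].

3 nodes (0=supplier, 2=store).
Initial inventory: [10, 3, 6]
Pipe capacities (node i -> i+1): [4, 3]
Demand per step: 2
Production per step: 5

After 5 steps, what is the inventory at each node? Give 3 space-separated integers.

Step 1: demand=2,sold=2 ship[1->2]=3 ship[0->1]=4 prod=5 -> inv=[11 4 7]
Step 2: demand=2,sold=2 ship[1->2]=3 ship[0->1]=4 prod=5 -> inv=[12 5 8]
Step 3: demand=2,sold=2 ship[1->2]=3 ship[0->1]=4 prod=5 -> inv=[13 6 9]
Step 4: demand=2,sold=2 ship[1->2]=3 ship[0->1]=4 prod=5 -> inv=[14 7 10]
Step 5: demand=2,sold=2 ship[1->2]=3 ship[0->1]=4 prod=5 -> inv=[15 8 11]

15 8 11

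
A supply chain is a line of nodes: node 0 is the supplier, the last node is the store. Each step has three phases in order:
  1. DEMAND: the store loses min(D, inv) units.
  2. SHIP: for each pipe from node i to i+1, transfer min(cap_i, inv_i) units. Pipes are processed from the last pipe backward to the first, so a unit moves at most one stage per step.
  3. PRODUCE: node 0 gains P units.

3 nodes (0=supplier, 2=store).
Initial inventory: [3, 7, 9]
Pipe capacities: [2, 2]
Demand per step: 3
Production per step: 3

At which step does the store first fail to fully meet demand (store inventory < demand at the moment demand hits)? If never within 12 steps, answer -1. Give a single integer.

Step 1: demand=3,sold=3 ship[1->2]=2 ship[0->1]=2 prod=3 -> [4 7 8]
Step 2: demand=3,sold=3 ship[1->2]=2 ship[0->1]=2 prod=3 -> [5 7 7]
Step 3: demand=3,sold=3 ship[1->2]=2 ship[0->1]=2 prod=3 -> [6 7 6]
Step 4: demand=3,sold=3 ship[1->2]=2 ship[0->1]=2 prod=3 -> [7 7 5]
Step 5: demand=3,sold=3 ship[1->2]=2 ship[0->1]=2 prod=3 -> [8 7 4]
Step 6: demand=3,sold=3 ship[1->2]=2 ship[0->1]=2 prod=3 -> [9 7 3]
Step 7: demand=3,sold=3 ship[1->2]=2 ship[0->1]=2 prod=3 -> [10 7 2]
Step 8: demand=3,sold=2 ship[1->2]=2 ship[0->1]=2 prod=3 -> [11 7 2]
Step 9: demand=3,sold=2 ship[1->2]=2 ship[0->1]=2 prod=3 -> [12 7 2]
Step 10: demand=3,sold=2 ship[1->2]=2 ship[0->1]=2 prod=3 -> [13 7 2]
Step 11: demand=3,sold=2 ship[1->2]=2 ship[0->1]=2 prod=3 -> [14 7 2]
Step 12: demand=3,sold=2 ship[1->2]=2 ship[0->1]=2 prod=3 -> [15 7 2]
First stockout at step 8

8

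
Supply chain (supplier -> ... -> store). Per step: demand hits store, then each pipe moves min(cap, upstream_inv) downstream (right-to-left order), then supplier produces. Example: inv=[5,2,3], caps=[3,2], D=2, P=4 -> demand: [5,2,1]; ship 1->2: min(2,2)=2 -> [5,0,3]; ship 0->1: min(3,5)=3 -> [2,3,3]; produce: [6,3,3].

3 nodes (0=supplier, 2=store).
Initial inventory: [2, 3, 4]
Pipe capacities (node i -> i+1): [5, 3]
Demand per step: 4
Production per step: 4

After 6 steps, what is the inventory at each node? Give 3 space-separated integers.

Step 1: demand=4,sold=4 ship[1->2]=3 ship[0->1]=2 prod=4 -> inv=[4 2 3]
Step 2: demand=4,sold=3 ship[1->2]=2 ship[0->1]=4 prod=4 -> inv=[4 4 2]
Step 3: demand=4,sold=2 ship[1->2]=3 ship[0->1]=4 prod=4 -> inv=[4 5 3]
Step 4: demand=4,sold=3 ship[1->2]=3 ship[0->1]=4 prod=4 -> inv=[4 6 3]
Step 5: demand=4,sold=3 ship[1->2]=3 ship[0->1]=4 prod=4 -> inv=[4 7 3]
Step 6: demand=4,sold=3 ship[1->2]=3 ship[0->1]=4 prod=4 -> inv=[4 8 3]

4 8 3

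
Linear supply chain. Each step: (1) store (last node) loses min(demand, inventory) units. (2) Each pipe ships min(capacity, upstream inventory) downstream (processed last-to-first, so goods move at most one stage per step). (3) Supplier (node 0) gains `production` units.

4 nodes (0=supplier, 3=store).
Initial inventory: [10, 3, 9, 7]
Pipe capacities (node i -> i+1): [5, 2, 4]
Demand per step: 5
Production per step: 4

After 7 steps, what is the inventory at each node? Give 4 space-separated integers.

Step 1: demand=5,sold=5 ship[2->3]=4 ship[1->2]=2 ship[0->1]=5 prod=4 -> inv=[9 6 7 6]
Step 2: demand=5,sold=5 ship[2->3]=4 ship[1->2]=2 ship[0->1]=5 prod=4 -> inv=[8 9 5 5]
Step 3: demand=5,sold=5 ship[2->3]=4 ship[1->2]=2 ship[0->1]=5 prod=4 -> inv=[7 12 3 4]
Step 4: demand=5,sold=4 ship[2->3]=3 ship[1->2]=2 ship[0->1]=5 prod=4 -> inv=[6 15 2 3]
Step 5: demand=5,sold=3 ship[2->3]=2 ship[1->2]=2 ship[0->1]=5 prod=4 -> inv=[5 18 2 2]
Step 6: demand=5,sold=2 ship[2->3]=2 ship[1->2]=2 ship[0->1]=5 prod=4 -> inv=[4 21 2 2]
Step 7: demand=5,sold=2 ship[2->3]=2 ship[1->2]=2 ship[0->1]=4 prod=4 -> inv=[4 23 2 2]

4 23 2 2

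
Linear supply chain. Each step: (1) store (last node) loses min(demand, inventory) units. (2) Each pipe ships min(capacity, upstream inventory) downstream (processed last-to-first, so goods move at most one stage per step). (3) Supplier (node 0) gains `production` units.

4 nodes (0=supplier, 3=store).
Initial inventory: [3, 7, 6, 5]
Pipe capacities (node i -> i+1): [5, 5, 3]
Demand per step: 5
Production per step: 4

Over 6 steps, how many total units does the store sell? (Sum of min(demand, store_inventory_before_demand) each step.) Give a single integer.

Step 1: sold=5 (running total=5) -> [4 5 8 3]
Step 2: sold=3 (running total=8) -> [4 4 10 3]
Step 3: sold=3 (running total=11) -> [4 4 11 3]
Step 4: sold=3 (running total=14) -> [4 4 12 3]
Step 5: sold=3 (running total=17) -> [4 4 13 3]
Step 6: sold=3 (running total=20) -> [4 4 14 3]

Answer: 20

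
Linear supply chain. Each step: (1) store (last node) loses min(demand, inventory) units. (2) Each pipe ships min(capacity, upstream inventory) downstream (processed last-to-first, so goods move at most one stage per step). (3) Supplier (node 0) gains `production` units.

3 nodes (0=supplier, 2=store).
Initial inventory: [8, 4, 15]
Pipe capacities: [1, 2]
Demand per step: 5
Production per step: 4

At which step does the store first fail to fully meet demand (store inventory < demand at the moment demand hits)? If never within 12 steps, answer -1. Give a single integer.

Step 1: demand=5,sold=5 ship[1->2]=2 ship[0->1]=1 prod=4 -> [11 3 12]
Step 2: demand=5,sold=5 ship[1->2]=2 ship[0->1]=1 prod=4 -> [14 2 9]
Step 3: demand=5,sold=5 ship[1->2]=2 ship[0->1]=1 prod=4 -> [17 1 6]
Step 4: demand=5,sold=5 ship[1->2]=1 ship[0->1]=1 prod=4 -> [20 1 2]
Step 5: demand=5,sold=2 ship[1->2]=1 ship[0->1]=1 prod=4 -> [23 1 1]
Step 6: demand=5,sold=1 ship[1->2]=1 ship[0->1]=1 prod=4 -> [26 1 1]
Step 7: demand=5,sold=1 ship[1->2]=1 ship[0->1]=1 prod=4 -> [29 1 1]
Step 8: demand=5,sold=1 ship[1->2]=1 ship[0->1]=1 prod=4 -> [32 1 1]
Step 9: demand=5,sold=1 ship[1->2]=1 ship[0->1]=1 prod=4 -> [35 1 1]
Step 10: demand=5,sold=1 ship[1->2]=1 ship[0->1]=1 prod=4 -> [38 1 1]
Step 11: demand=5,sold=1 ship[1->2]=1 ship[0->1]=1 prod=4 -> [41 1 1]
Step 12: demand=5,sold=1 ship[1->2]=1 ship[0->1]=1 prod=4 -> [44 1 1]
First stockout at step 5

5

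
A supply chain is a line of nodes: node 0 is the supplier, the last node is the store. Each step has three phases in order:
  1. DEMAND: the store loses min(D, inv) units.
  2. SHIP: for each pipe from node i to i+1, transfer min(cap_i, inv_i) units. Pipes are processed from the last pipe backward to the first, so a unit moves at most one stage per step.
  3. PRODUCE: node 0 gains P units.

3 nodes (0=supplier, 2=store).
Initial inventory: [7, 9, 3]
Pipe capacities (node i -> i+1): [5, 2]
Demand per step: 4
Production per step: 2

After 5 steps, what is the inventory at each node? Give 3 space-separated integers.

Step 1: demand=4,sold=3 ship[1->2]=2 ship[0->1]=5 prod=2 -> inv=[4 12 2]
Step 2: demand=4,sold=2 ship[1->2]=2 ship[0->1]=4 prod=2 -> inv=[2 14 2]
Step 3: demand=4,sold=2 ship[1->2]=2 ship[0->1]=2 prod=2 -> inv=[2 14 2]
Step 4: demand=4,sold=2 ship[1->2]=2 ship[0->1]=2 prod=2 -> inv=[2 14 2]
Step 5: demand=4,sold=2 ship[1->2]=2 ship[0->1]=2 prod=2 -> inv=[2 14 2]

2 14 2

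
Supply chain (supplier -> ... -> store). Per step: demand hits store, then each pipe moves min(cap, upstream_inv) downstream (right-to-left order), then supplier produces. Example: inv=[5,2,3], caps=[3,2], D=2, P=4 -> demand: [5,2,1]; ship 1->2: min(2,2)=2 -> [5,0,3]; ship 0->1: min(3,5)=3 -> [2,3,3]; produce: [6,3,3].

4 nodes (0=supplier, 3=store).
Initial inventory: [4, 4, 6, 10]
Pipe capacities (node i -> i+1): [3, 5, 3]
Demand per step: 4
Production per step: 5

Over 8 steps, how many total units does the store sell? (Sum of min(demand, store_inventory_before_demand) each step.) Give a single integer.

Step 1: sold=4 (running total=4) -> [6 3 7 9]
Step 2: sold=4 (running total=8) -> [8 3 7 8]
Step 3: sold=4 (running total=12) -> [10 3 7 7]
Step 4: sold=4 (running total=16) -> [12 3 7 6]
Step 5: sold=4 (running total=20) -> [14 3 7 5]
Step 6: sold=4 (running total=24) -> [16 3 7 4]
Step 7: sold=4 (running total=28) -> [18 3 7 3]
Step 8: sold=3 (running total=31) -> [20 3 7 3]

Answer: 31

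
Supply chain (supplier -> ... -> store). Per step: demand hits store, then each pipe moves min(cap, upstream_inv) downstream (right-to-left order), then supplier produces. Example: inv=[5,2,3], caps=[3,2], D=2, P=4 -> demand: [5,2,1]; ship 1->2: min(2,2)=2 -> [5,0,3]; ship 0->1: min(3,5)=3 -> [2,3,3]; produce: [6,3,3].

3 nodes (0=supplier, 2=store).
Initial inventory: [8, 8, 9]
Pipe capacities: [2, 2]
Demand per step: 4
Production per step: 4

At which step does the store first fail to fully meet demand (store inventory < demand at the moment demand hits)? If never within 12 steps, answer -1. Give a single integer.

Step 1: demand=4,sold=4 ship[1->2]=2 ship[0->1]=2 prod=4 -> [10 8 7]
Step 2: demand=4,sold=4 ship[1->2]=2 ship[0->1]=2 prod=4 -> [12 8 5]
Step 3: demand=4,sold=4 ship[1->2]=2 ship[0->1]=2 prod=4 -> [14 8 3]
Step 4: demand=4,sold=3 ship[1->2]=2 ship[0->1]=2 prod=4 -> [16 8 2]
Step 5: demand=4,sold=2 ship[1->2]=2 ship[0->1]=2 prod=4 -> [18 8 2]
Step 6: demand=4,sold=2 ship[1->2]=2 ship[0->1]=2 prod=4 -> [20 8 2]
Step 7: demand=4,sold=2 ship[1->2]=2 ship[0->1]=2 prod=4 -> [22 8 2]
Step 8: demand=4,sold=2 ship[1->2]=2 ship[0->1]=2 prod=4 -> [24 8 2]
Step 9: demand=4,sold=2 ship[1->2]=2 ship[0->1]=2 prod=4 -> [26 8 2]
Step 10: demand=4,sold=2 ship[1->2]=2 ship[0->1]=2 prod=4 -> [28 8 2]
Step 11: demand=4,sold=2 ship[1->2]=2 ship[0->1]=2 prod=4 -> [30 8 2]
Step 12: demand=4,sold=2 ship[1->2]=2 ship[0->1]=2 prod=4 -> [32 8 2]
First stockout at step 4

4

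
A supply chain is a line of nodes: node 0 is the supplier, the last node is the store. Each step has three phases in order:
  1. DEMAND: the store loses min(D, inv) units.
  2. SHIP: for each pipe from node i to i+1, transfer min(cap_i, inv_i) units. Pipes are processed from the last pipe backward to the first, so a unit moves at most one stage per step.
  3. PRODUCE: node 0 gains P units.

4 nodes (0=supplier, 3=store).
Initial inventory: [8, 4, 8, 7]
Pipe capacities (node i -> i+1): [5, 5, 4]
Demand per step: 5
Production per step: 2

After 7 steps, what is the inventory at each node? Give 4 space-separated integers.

Step 1: demand=5,sold=5 ship[2->3]=4 ship[1->2]=4 ship[0->1]=5 prod=2 -> inv=[5 5 8 6]
Step 2: demand=5,sold=5 ship[2->3]=4 ship[1->2]=5 ship[0->1]=5 prod=2 -> inv=[2 5 9 5]
Step 3: demand=5,sold=5 ship[2->3]=4 ship[1->2]=5 ship[0->1]=2 prod=2 -> inv=[2 2 10 4]
Step 4: demand=5,sold=4 ship[2->3]=4 ship[1->2]=2 ship[0->1]=2 prod=2 -> inv=[2 2 8 4]
Step 5: demand=5,sold=4 ship[2->3]=4 ship[1->2]=2 ship[0->1]=2 prod=2 -> inv=[2 2 6 4]
Step 6: demand=5,sold=4 ship[2->3]=4 ship[1->2]=2 ship[0->1]=2 prod=2 -> inv=[2 2 4 4]
Step 7: demand=5,sold=4 ship[2->3]=4 ship[1->2]=2 ship[0->1]=2 prod=2 -> inv=[2 2 2 4]

2 2 2 4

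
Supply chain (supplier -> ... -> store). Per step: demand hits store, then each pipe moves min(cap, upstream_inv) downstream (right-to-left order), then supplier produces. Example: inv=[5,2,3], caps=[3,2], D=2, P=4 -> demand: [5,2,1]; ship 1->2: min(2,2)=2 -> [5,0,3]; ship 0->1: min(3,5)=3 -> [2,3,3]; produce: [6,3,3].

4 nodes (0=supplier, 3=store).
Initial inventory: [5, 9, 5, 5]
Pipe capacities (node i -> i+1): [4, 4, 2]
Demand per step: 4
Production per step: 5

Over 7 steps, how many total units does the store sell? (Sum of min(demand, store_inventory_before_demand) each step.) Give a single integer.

Step 1: sold=4 (running total=4) -> [6 9 7 3]
Step 2: sold=3 (running total=7) -> [7 9 9 2]
Step 3: sold=2 (running total=9) -> [8 9 11 2]
Step 4: sold=2 (running total=11) -> [9 9 13 2]
Step 5: sold=2 (running total=13) -> [10 9 15 2]
Step 6: sold=2 (running total=15) -> [11 9 17 2]
Step 7: sold=2 (running total=17) -> [12 9 19 2]

Answer: 17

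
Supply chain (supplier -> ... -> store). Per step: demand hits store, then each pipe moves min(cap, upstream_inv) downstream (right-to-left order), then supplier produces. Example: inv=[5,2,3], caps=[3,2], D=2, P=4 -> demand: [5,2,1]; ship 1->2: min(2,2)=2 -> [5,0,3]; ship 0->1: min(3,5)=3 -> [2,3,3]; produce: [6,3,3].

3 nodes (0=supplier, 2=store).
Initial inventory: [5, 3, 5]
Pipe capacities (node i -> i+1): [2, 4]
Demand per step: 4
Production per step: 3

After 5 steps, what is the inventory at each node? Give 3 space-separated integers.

Step 1: demand=4,sold=4 ship[1->2]=3 ship[0->1]=2 prod=3 -> inv=[6 2 4]
Step 2: demand=4,sold=4 ship[1->2]=2 ship[0->1]=2 prod=3 -> inv=[7 2 2]
Step 3: demand=4,sold=2 ship[1->2]=2 ship[0->1]=2 prod=3 -> inv=[8 2 2]
Step 4: demand=4,sold=2 ship[1->2]=2 ship[0->1]=2 prod=3 -> inv=[9 2 2]
Step 5: demand=4,sold=2 ship[1->2]=2 ship[0->1]=2 prod=3 -> inv=[10 2 2]

10 2 2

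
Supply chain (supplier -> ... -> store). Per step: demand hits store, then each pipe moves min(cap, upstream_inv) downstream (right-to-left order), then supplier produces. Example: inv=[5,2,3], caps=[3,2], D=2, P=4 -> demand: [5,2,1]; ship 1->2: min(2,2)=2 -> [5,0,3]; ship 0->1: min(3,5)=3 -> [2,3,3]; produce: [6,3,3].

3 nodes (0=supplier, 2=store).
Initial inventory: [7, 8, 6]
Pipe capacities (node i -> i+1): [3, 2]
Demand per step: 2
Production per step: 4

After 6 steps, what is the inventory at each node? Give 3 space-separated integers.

Step 1: demand=2,sold=2 ship[1->2]=2 ship[0->1]=3 prod=4 -> inv=[8 9 6]
Step 2: demand=2,sold=2 ship[1->2]=2 ship[0->1]=3 prod=4 -> inv=[9 10 6]
Step 3: demand=2,sold=2 ship[1->2]=2 ship[0->1]=3 prod=4 -> inv=[10 11 6]
Step 4: demand=2,sold=2 ship[1->2]=2 ship[0->1]=3 prod=4 -> inv=[11 12 6]
Step 5: demand=2,sold=2 ship[1->2]=2 ship[0->1]=3 prod=4 -> inv=[12 13 6]
Step 6: demand=2,sold=2 ship[1->2]=2 ship[0->1]=3 prod=4 -> inv=[13 14 6]

13 14 6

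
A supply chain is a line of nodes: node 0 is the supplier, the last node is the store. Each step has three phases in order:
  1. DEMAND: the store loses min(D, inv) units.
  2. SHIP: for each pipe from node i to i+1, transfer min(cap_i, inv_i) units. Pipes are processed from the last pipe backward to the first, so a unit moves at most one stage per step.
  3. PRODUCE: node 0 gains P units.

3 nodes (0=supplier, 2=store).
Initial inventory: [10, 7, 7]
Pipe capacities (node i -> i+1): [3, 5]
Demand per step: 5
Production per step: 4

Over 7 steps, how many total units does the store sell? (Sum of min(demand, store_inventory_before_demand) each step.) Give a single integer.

Answer: 29

Derivation:
Step 1: sold=5 (running total=5) -> [11 5 7]
Step 2: sold=5 (running total=10) -> [12 3 7]
Step 3: sold=5 (running total=15) -> [13 3 5]
Step 4: sold=5 (running total=20) -> [14 3 3]
Step 5: sold=3 (running total=23) -> [15 3 3]
Step 6: sold=3 (running total=26) -> [16 3 3]
Step 7: sold=3 (running total=29) -> [17 3 3]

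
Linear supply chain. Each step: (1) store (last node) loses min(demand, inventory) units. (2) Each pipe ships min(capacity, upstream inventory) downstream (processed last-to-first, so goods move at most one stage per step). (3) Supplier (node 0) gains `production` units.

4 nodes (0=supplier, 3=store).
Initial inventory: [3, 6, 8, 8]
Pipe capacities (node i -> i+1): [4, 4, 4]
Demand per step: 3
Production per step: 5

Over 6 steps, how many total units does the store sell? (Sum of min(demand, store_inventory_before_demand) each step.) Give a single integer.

Answer: 18

Derivation:
Step 1: sold=3 (running total=3) -> [5 5 8 9]
Step 2: sold=3 (running total=6) -> [6 5 8 10]
Step 3: sold=3 (running total=9) -> [7 5 8 11]
Step 4: sold=3 (running total=12) -> [8 5 8 12]
Step 5: sold=3 (running total=15) -> [9 5 8 13]
Step 6: sold=3 (running total=18) -> [10 5 8 14]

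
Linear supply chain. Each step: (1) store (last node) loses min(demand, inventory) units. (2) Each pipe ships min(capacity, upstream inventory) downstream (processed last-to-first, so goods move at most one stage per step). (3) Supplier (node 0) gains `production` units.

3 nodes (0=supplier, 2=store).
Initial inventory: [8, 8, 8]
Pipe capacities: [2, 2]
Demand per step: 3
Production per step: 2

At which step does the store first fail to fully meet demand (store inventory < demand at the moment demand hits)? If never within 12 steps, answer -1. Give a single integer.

Step 1: demand=3,sold=3 ship[1->2]=2 ship[0->1]=2 prod=2 -> [8 8 7]
Step 2: demand=3,sold=3 ship[1->2]=2 ship[0->1]=2 prod=2 -> [8 8 6]
Step 3: demand=3,sold=3 ship[1->2]=2 ship[0->1]=2 prod=2 -> [8 8 5]
Step 4: demand=3,sold=3 ship[1->2]=2 ship[0->1]=2 prod=2 -> [8 8 4]
Step 5: demand=3,sold=3 ship[1->2]=2 ship[0->1]=2 prod=2 -> [8 8 3]
Step 6: demand=3,sold=3 ship[1->2]=2 ship[0->1]=2 prod=2 -> [8 8 2]
Step 7: demand=3,sold=2 ship[1->2]=2 ship[0->1]=2 prod=2 -> [8 8 2]
Step 8: demand=3,sold=2 ship[1->2]=2 ship[0->1]=2 prod=2 -> [8 8 2]
Step 9: demand=3,sold=2 ship[1->2]=2 ship[0->1]=2 prod=2 -> [8 8 2]
Step 10: demand=3,sold=2 ship[1->2]=2 ship[0->1]=2 prod=2 -> [8 8 2]
Step 11: demand=3,sold=2 ship[1->2]=2 ship[0->1]=2 prod=2 -> [8 8 2]
Step 12: demand=3,sold=2 ship[1->2]=2 ship[0->1]=2 prod=2 -> [8 8 2]
First stockout at step 7

7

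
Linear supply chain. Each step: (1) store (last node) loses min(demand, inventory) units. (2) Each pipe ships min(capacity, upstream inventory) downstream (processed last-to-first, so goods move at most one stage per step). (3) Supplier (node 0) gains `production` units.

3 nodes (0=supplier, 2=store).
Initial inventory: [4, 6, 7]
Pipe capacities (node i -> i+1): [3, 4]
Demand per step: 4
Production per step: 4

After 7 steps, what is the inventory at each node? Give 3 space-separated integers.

Step 1: demand=4,sold=4 ship[1->2]=4 ship[0->1]=3 prod=4 -> inv=[5 5 7]
Step 2: demand=4,sold=4 ship[1->2]=4 ship[0->1]=3 prod=4 -> inv=[6 4 7]
Step 3: demand=4,sold=4 ship[1->2]=4 ship[0->1]=3 prod=4 -> inv=[7 3 7]
Step 4: demand=4,sold=4 ship[1->2]=3 ship[0->1]=3 prod=4 -> inv=[8 3 6]
Step 5: demand=4,sold=4 ship[1->2]=3 ship[0->1]=3 prod=4 -> inv=[9 3 5]
Step 6: demand=4,sold=4 ship[1->2]=3 ship[0->1]=3 prod=4 -> inv=[10 3 4]
Step 7: demand=4,sold=4 ship[1->2]=3 ship[0->1]=3 prod=4 -> inv=[11 3 3]

11 3 3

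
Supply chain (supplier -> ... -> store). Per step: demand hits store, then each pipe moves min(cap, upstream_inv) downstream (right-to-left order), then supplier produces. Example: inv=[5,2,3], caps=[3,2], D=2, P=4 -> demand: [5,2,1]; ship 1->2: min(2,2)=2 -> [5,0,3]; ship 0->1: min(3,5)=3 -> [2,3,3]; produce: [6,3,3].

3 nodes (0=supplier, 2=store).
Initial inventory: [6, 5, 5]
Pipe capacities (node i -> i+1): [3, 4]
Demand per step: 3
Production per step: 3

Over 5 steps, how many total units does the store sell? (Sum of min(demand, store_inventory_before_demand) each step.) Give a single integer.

Answer: 15

Derivation:
Step 1: sold=3 (running total=3) -> [6 4 6]
Step 2: sold=3 (running total=6) -> [6 3 7]
Step 3: sold=3 (running total=9) -> [6 3 7]
Step 4: sold=3 (running total=12) -> [6 3 7]
Step 5: sold=3 (running total=15) -> [6 3 7]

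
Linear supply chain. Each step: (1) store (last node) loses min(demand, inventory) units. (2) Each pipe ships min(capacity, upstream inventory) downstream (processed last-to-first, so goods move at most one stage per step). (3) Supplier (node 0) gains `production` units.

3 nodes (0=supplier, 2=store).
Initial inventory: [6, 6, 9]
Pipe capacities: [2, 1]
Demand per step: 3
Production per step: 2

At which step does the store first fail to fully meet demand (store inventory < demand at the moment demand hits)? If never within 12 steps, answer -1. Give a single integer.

Step 1: demand=3,sold=3 ship[1->2]=1 ship[0->1]=2 prod=2 -> [6 7 7]
Step 2: demand=3,sold=3 ship[1->2]=1 ship[0->1]=2 prod=2 -> [6 8 5]
Step 3: demand=3,sold=3 ship[1->2]=1 ship[0->1]=2 prod=2 -> [6 9 3]
Step 4: demand=3,sold=3 ship[1->2]=1 ship[0->1]=2 prod=2 -> [6 10 1]
Step 5: demand=3,sold=1 ship[1->2]=1 ship[0->1]=2 prod=2 -> [6 11 1]
Step 6: demand=3,sold=1 ship[1->2]=1 ship[0->1]=2 prod=2 -> [6 12 1]
Step 7: demand=3,sold=1 ship[1->2]=1 ship[0->1]=2 prod=2 -> [6 13 1]
Step 8: demand=3,sold=1 ship[1->2]=1 ship[0->1]=2 prod=2 -> [6 14 1]
Step 9: demand=3,sold=1 ship[1->2]=1 ship[0->1]=2 prod=2 -> [6 15 1]
Step 10: demand=3,sold=1 ship[1->2]=1 ship[0->1]=2 prod=2 -> [6 16 1]
Step 11: demand=3,sold=1 ship[1->2]=1 ship[0->1]=2 prod=2 -> [6 17 1]
Step 12: demand=3,sold=1 ship[1->2]=1 ship[0->1]=2 prod=2 -> [6 18 1]
First stockout at step 5

5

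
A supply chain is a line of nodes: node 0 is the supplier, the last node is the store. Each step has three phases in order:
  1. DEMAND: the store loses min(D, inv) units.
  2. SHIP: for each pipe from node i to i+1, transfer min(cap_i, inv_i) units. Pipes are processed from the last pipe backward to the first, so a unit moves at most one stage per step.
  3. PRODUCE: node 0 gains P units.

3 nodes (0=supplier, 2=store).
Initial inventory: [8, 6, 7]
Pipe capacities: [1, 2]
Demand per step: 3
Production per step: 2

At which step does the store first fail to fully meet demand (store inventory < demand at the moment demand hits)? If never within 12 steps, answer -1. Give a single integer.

Step 1: demand=3,sold=3 ship[1->2]=2 ship[0->1]=1 prod=2 -> [9 5 6]
Step 2: demand=3,sold=3 ship[1->2]=2 ship[0->1]=1 prod=2 -> [10 4 5]
Step 3: demand=3,sold=3 ship[1->2]=2 ship[0->1]=1 prod=2 -> [11 3 4]
Step 4: demand=3,sold=3 ship[1->2]=2 ship[0->1]=1 prod=2 -> [12 2 3]
Step 5: demand=3,sold=3 ship[1->2]=2 ship[0->1]=1 prod=2 -> [13 1 2]
Step 6: demand=3,sold=2 ship[1->2]=1 ship[0->1]=1 prod=2 -> [14 1 1]
Step 7: demand=3,sold=1 ship[1->2]=1 ship[0->1]=1 prod=2 -> [15 1 1]
Step 8: demand=3,sold=1 ship[1->2]=1 ship[0->1]=1 prod=2 -> [16 1 1]
Step 9: demand=3,sold=1 ship[1->2]=1 ship[0->1]=1 prod=2 -> [17 1 1]
Step 10: demand=3,sold=1 ship[1->2]=1 ship[0->1]=1 prod=2 -> [18 1 1]
Step 11: demand=3,sold=1 ship[1->2]=1 ship[0->1]=1 prod=2 -> [19 1 1]
Step 12: demand=3,sold=1 ship[1->2]=1 ship[0->1]=1 prod=2 -> [20 1 1]
First stockout at step 6

6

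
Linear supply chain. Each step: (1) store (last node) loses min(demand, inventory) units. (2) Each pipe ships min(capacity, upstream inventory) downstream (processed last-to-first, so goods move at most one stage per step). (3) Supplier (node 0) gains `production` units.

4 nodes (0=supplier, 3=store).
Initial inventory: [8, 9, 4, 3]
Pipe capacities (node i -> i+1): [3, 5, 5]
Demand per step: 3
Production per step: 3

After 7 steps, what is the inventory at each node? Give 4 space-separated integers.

Step 1: demand=3,sold=3 ship[2->3]=4 ship[1->2]=5 ship[0->1]=3 prod=3 -> inv=[8 7 5 4]
Step 2: demand=3,sold=3 ship[2->3]=5 ship[1->2]=5 ship[0->1]=3 prod=3 -> inv=[8 5 5 6]
Step 3: demand=3,sold=3 ship[2->3]=5 ship[1->2]=5 ship[0->1]=3 prod=3 -> inv=[8 3 5 8]
Step 4: demand=3,sold=3 ship[2->3]=5 ship[1->2]=3 ship[0->1]=3 prod=3 -> inv=[8 3 3 10]
Step 5: demand=3,sold=3 ship[2->3]=3 ship[1->2]=3 ship[0->1]=3 prod=3 -> inv=[8 3 3 10]
Step 6: demand=3,sold=3 ship[2->3]=3 ship[1->2]=3 ship[0->1]=3 prod=3 -> inv=[8 3 3 10]
Step 7: demand=3,sold=3 ship[2->3]=3 ship[1->2]=3 ship[0->1]=3 prod=3 -> inv=[8 3 3 10]

8 3 3 10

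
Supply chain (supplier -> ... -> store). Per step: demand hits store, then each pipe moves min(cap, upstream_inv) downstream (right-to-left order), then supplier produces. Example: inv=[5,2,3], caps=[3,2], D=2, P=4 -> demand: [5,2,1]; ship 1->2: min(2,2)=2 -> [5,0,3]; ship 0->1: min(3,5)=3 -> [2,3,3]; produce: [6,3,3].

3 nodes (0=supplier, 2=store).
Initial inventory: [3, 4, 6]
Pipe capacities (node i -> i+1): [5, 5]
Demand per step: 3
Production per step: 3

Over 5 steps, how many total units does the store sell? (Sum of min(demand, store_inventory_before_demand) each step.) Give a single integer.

Answer: 15

Derivation:
Step 1: sold=3 (running total=3) -> [3 3 7]
Step 2: sold=3 (running total=6) -> [3 3 7]
Step 3: sold=3 (running total=9) -> [3 3 7]
Step 4: sold=3 (running total=12) -> [3 3 7]
Step 5: sold=3 (running total=15) -> [3 3 7]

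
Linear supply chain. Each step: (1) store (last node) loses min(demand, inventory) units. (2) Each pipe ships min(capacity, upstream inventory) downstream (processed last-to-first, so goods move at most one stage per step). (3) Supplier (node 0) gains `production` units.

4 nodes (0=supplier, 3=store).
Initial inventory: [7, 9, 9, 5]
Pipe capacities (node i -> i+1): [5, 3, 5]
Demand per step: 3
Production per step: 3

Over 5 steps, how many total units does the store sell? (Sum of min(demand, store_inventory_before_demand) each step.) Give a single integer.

Answer: 15

Derivation:
Step 1: sold=3 (running total=3) -> [5 11 7 7]
Step 2: sold=3 (running total=6) -> [3 13 5 9]
Step 3: sold=3 (running total=9) -> [3 13 3 11]
Step 4: sold=3 (running total=12) -> [3 13 3 11]
Step 5: sold=3 (running total=15) -> [3 13 3 11]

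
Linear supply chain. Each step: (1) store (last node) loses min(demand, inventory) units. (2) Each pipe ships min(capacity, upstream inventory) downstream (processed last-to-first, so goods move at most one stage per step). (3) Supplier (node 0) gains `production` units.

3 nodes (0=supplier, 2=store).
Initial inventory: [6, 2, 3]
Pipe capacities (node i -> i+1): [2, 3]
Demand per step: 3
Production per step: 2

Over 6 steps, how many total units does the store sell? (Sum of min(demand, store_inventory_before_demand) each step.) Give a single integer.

Step 1: sold=3 (running total=3) -> [6 2 2]
Step 2: sold=2 (running total=5) -> [6 2 2]
Step 3: sold=2 (running total=7) -> [6 2 2]
Step 4: sold=2 (running total=9) -> [6 2 2]
Step 5: sold=2 (running total=11) -> [6 2 2]
Step 6: sold=2 (running total=13) -> [6 2 2]

Answer: 13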